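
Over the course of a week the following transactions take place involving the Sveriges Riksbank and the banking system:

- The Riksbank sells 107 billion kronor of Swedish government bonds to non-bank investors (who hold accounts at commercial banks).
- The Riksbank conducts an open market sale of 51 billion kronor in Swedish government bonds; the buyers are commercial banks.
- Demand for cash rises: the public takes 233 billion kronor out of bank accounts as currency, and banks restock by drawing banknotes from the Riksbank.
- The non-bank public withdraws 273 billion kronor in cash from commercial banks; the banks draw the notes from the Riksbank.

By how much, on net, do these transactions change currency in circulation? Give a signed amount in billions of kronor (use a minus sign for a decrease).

Riksbank balance sheet:
  Assets:      Securities −158B
  Liabilities: Bank reserves −664B, Currency in circulation +506B
So the change in currency in circulation is +506 billion.

+506 billion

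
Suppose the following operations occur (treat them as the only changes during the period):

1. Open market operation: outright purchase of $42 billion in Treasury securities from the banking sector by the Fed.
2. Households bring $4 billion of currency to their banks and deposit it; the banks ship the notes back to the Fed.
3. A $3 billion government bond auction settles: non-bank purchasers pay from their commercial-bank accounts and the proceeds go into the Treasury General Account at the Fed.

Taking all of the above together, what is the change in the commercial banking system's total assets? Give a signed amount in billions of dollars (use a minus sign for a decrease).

+$1 billion

OMO purchase (from banks) $42 billion: just an asset swap on bank balance sheets → 0.
Currency deposit $4 billion: bank balance sheets expand → +$4B.
Government account inflow $3 billion: bank balance sheets shrink → −$3B.
Net: 0 + 4 − 3 = +$1 billion.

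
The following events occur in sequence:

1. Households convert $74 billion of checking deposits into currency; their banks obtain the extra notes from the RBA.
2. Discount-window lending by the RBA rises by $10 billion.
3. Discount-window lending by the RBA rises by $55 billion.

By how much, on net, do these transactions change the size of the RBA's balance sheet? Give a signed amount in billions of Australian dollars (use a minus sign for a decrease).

RBA balance sheet:
  Assets:      Loans to banks +$65B
  Liabilities: Bank reserves −$9B, Currency in circulation +$74B
Change in total RBA assets = +$65 billion.

+$65 billion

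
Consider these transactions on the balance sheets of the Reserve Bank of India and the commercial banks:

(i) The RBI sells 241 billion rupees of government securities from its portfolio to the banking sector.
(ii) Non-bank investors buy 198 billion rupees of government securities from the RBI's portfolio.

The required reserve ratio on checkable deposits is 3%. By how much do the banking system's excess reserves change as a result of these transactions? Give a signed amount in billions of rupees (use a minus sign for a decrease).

OMO sale (to banks) 241 billion rupees: reserves −241B, deposits 0.
Asset sale (to non-banks) 198 billion rupees: reserves −198B, deposits −198B.
Totals: Δreserves = −439B, Δdeposits = −198B.
Δrequired reserves = 3% × −198B = −5.94B.
Δexcess reserves = Δreserves − Δrequired = −439B − (−5.94B) = -433.06 billion.

-433.06 billion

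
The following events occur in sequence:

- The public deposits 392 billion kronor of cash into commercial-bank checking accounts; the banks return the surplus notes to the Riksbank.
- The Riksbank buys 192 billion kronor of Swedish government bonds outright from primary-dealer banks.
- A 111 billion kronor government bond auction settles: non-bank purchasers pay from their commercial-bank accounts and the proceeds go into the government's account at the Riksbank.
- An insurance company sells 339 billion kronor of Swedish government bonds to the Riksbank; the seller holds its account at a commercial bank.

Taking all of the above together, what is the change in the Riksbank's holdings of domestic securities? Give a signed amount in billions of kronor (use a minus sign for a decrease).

+531 billion

Riksbank balance sheet:
  Assets:      Securities +531B
  Liabilities: Bank reserves +812B, Currency in circulation −392B, Government deposits +111B
Commercial banking system:
  Assets:      Reserves at CB +812B, Securities −192B
  Liabilities: Checkable deposits +620B
So the change in the Riksbank's holdings of domestic securities is +531 billion.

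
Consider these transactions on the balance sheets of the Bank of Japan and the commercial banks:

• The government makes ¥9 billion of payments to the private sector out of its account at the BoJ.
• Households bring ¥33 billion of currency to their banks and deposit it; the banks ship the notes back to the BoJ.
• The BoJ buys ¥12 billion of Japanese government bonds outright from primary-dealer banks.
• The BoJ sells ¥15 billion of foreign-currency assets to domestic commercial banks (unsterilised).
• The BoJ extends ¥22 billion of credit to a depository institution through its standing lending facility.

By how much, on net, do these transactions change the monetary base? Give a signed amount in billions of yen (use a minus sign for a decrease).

Government spending ¥9 billion: a non-base liability converts back to reserves → +¥9B.
Currency deposit ¥33 billion: just a shift between currency and reserves — both are base money → 0.
OMO purchase (from banks) ¥12 billion: BoJ balance sheet expands → +¥12B.
FX sale ¥15 billion: BoJ balance sheet contracts → −¥15B.
Discount-window loan ¥22 billion: BoJ balance sheet expands → +¥22B.
Net: 9 + 0 + 12 − 15 + 22 = +¥28 billion.

+¥28 billion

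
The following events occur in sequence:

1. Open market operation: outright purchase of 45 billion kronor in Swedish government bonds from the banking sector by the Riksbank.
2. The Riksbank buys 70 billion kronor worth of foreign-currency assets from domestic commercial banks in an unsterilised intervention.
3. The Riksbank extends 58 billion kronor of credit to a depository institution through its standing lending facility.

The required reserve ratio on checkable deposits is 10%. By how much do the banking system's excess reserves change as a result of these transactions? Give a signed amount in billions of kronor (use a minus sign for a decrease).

OMO purchase (from banks) 45 billion kronor: reserves +45B, deposits 0.
FX purchase 70 billion kronor: reserves +70B, deposits 0.
Discount-window loan 58 billion kronor: reserves +58B, deposits 0.
Totals: Δreserves = +173B, Δdeposits = 0.
Δrequired reserves = 10% × 0 = 0.
Δexcess reserves = Δreserves − Δrequired = +173B − (0) = +173 billion.

+173 billion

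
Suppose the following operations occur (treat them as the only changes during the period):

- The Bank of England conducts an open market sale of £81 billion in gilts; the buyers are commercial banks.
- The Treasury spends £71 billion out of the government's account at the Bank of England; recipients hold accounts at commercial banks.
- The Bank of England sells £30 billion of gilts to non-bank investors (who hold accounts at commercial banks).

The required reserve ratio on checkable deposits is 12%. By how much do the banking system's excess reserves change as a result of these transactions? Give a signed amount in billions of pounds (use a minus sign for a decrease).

-£44.92 billion

OMO sale (to banks) £81 billion: reserves −£81B, deposits 0.
Government spending £71 billion: reserves +£71B, deposits +£71B.
Asset sale (to non-banks) £30 billion: reserves −£30B, deposits −£30B.
Totals: Δreserves = −£40B, Δdeposits = +£41B.
Δrequired reserves = 12% × +£41B = +£4.92B.
Δexcess reserves = Δreserves − Δrequired = −£40B − (+£4.92B) = -£44.92 billion.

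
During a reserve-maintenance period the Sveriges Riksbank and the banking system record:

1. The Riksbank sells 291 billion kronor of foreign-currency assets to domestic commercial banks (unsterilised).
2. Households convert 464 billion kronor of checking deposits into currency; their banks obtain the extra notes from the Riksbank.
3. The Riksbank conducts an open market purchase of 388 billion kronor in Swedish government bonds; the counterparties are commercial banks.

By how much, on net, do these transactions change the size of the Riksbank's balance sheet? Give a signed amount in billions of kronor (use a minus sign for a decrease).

+97 billion

FX sale 291 billion kronor: a Riksbank asset is shed → −291B.
Currency withdrawal 464 billion kronor: only the composition of liabilities changes → 0.
OMO purchase (from banks) 388 billion kronor: a Riksbank asset is acquired → +388B.
Net: −291 + 0 + 388 = +97 billion.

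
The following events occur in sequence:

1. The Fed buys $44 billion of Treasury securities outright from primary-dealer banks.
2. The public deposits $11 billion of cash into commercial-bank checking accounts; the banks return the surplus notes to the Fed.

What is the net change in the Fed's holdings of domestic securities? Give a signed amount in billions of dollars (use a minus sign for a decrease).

OMO purchase (from banks) $44 billion: securities added to the Fed's portfolio → +$44B.
Currency deposit $11 billion: the Fed's securities portfolio is untouched → 0.
Net: 44 + 0 = +$44 billion.

+$44 billion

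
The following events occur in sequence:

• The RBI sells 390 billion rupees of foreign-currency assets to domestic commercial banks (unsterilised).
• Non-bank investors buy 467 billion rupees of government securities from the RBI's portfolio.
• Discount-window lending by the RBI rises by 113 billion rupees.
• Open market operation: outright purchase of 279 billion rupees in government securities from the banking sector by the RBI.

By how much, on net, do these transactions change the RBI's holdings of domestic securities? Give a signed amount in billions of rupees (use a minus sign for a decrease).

FX sale 390 billion rupees: the RBI's securities portfolio is untouched → 0.
Asset sale (to non-banks) 467 billion rupees: securities removed from the RBI's portfolio → −467B.
Discount-window loan 113 billion rupees: the RBI's securities portfolio is untouched → 0.
OMO purchase (from banks) 279 billion rupees: securities added to the RBI's portfolio → +279B.
Net: 0 − 467 + 0 + 279 = -188 billion.

-188 billion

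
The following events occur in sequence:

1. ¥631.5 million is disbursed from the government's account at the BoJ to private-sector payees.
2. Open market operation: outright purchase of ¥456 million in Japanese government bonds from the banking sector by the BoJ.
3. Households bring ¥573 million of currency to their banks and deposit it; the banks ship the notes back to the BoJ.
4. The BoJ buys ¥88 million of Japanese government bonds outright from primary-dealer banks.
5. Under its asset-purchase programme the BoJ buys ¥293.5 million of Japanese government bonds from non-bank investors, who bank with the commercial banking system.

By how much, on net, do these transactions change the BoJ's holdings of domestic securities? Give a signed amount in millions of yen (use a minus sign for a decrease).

BoJ balance sheet:
  Assets:      Securities +¥837.5M
  Liabilities: Bank reserves +¥2042M, Currency in circulation −¥573M, Government deposits −¥631.5M
So the change in the BoJ's holdings of domestic securities is +¥837.5 million.

+¥837.5 million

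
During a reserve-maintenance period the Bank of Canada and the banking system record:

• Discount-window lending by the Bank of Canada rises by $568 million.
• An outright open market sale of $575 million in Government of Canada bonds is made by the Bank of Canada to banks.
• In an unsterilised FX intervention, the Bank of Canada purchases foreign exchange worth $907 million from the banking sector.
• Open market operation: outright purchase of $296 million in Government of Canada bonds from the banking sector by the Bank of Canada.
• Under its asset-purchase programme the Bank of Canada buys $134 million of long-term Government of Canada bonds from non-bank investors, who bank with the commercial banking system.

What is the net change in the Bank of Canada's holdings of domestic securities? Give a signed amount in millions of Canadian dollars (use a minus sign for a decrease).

-$145 million

Discount-window loan $568 million: the Bank of Canada's securities portfolio is untouched → 0.
OMO sale (to banks) $575 million: securities removed from the Bank of Canada's portfolio → −$575M.
FX purchase $907 million: the Bank of Canada's securities portfolio is untouched → 0.
OMO purchase (from banks) $296 million: securities added to the Bank of Canada's portfolio → +$296M.
Asset purchase (from non-banks) $134 million: securities added to the Bank of Canada's portfolio → +$134M.
Net: 0 − 575 + 0 + 296 + 134 = -$145 million.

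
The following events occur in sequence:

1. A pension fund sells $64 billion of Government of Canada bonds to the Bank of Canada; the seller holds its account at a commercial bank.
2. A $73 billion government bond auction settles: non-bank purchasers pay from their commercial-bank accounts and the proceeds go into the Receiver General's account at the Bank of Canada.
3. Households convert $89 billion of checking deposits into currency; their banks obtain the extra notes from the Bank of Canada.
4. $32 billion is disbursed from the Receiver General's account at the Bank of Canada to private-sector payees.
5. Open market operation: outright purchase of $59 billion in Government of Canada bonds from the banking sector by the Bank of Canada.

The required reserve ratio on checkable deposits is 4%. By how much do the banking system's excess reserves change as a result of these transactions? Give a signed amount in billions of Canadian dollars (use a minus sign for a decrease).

-$4.36 billion

Asset purchase (from non-banks) $64 billion: reserves +$64B, deposits +$64B.
Government account inflow $73 billion: reserves −$73B, deposits −$73B.
Currency withdrawal $89 billion: reserves −$89B, deposits −$89B.
Government spending $32 billion: reserves +$32B, deposits +$32B.
OMO purchase (from banks) $59 billion: reserves +$59B, deposits 0.
Totals: Δreserves = −$7B, Δdeposits = −$66B.
Δrequired reserves = 4% × −$66B = −$2.64B.
Δexcess reserves = Δreserves − Δrequired = −$7B − (−$2.64B) = -$4.36 billion.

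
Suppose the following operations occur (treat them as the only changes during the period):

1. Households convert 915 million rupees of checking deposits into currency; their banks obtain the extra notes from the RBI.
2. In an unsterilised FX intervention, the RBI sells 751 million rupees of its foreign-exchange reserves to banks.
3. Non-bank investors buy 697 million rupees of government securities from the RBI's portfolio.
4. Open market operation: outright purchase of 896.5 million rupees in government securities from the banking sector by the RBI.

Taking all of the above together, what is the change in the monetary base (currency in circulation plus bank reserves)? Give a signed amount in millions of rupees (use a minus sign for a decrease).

-551.5 million

Currency withdrawal 915 million rupees: just a shift between currency and reserves — both are base money → 0.
FX sale 751 million rupees: RBI balance sheet contracts → −751M.
Asset sale (to non-banks) 697 million rupees: RBI balance sheet contracts → −697M.
OMO purchase (from banks) 896.5 million rupees: RBI balance sheet expands → +896.5M.
Net: 0 − 751 − 697 + 896.5 = -551.5 million.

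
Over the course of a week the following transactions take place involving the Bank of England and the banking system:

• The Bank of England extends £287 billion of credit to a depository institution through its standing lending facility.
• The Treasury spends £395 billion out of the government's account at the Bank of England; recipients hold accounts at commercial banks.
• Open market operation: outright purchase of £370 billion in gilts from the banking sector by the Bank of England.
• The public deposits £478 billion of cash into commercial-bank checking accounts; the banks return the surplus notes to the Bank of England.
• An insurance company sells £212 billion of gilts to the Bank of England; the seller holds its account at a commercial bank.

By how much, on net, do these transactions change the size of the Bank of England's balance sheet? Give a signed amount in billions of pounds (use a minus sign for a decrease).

Discount-window loan £287 billion: a Bank of England asset is acquired → +£287B.
Government spending £395 billion: only the composition of liabilities changes → 0.
OMO purchase (from banks) £370 billion: a Bank of England asset is acquired → +£370B.
Currency deposit £478 billion: only the composition of liabilities changes → 0.
Asset purchase (from non-banks) £212 billion: a Bank of England asset is acquired → +£212B.
Net: 287 + 0 + 370 + 0 + 212 = +£869 billion.

+£869 billion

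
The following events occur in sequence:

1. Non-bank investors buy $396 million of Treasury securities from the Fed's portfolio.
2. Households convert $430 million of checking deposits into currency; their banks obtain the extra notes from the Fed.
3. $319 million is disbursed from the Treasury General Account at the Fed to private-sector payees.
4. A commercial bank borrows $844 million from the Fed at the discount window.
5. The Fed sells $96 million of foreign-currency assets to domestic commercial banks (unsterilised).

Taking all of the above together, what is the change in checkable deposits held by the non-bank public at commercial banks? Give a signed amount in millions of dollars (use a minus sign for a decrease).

Asset sale (to non-banks) $396 million: non-bank counterparties' bank balances fall → −$396M.
Currency withdrawal $430 million: non-bank counterparties' bank balances fall → −$430M.
Government spending $319 million: non-bank counterparties' bank balances rise → +$319M.
Discount-window loan $844 million: the counterparty is a bank, so public deposits are unchanged → 0.
FX sale $96 million: the counterparty is a bank, so public deposits are unchanged → 0.
Net: −396 − 430 + 319 + 0 + 0 = -$507 million.

-$507 million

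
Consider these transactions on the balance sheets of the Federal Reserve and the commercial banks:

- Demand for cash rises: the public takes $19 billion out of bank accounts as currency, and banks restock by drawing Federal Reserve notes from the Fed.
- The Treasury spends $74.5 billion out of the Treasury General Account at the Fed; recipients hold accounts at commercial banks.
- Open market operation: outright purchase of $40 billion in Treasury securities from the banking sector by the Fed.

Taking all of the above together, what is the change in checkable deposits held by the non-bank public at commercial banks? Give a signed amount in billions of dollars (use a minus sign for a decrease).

+$55.5 billion

Currency withdrawal $19 billion: non-bank counterparties' bank balances fall → −$19B.
Government spending $74.5 billion: non-bank counterparties' bank balances rise → +$74.5B.
OMO purchase (from banks) $40 billion: the counterparty is a bank, so public deposits are unchanged → 0.
Net: −19 + 74.5 + 0 = +$55.5 billion.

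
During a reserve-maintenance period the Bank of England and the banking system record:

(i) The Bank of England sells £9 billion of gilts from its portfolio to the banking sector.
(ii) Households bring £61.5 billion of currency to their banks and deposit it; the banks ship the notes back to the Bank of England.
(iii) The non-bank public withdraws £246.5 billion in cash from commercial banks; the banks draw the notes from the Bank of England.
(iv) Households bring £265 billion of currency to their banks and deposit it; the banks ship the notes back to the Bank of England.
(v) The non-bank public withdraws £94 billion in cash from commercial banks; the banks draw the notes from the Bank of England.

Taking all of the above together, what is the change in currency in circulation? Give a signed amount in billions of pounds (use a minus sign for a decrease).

+£14 billion

Bank of England balance sheet:
  Assets:      Securities −£9B
  Liabilities: Bank reserves −£23B, Currency in circulation +£14B
So the change in currency in circulation is +£14 billion.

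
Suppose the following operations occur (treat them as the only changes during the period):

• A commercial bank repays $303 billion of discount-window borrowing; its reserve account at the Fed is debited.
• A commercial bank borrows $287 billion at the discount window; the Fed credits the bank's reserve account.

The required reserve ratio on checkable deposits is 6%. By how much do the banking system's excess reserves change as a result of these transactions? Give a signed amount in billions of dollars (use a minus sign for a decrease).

Discount-window repayment $303 billion: reserves −$303B, deposits 0.
Discount-window loan $287 billion: reserves +$287B, deposits 0.
Totals: Δreserves = −$16B, Δdeposits = 0.
Δrequired reserves = 6% × 0 = 0.
Δexcess reserves = Δreserves − Δrequired = −$16B − (0) = -$16 billion.

-$16 billion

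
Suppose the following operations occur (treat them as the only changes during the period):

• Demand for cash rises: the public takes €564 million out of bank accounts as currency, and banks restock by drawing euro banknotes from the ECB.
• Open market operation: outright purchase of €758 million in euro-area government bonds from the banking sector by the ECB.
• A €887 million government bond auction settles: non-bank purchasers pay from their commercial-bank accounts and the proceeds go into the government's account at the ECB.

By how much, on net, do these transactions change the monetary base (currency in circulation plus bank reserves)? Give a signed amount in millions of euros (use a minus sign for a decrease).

-€129 million

ECB balance sheet:
  Assets:      Securities +€758M
  Liabilities: Bank reserves −€693M, Currency in circulation +€564M, Government deposits +€887M
Commercial banking system:
  Assets:      Reserves at CB −€693M, Securities −€758M
  Liabilities: Checkable deposits −€1451M
Monetary base = currency + reserves: +€564M + (−€693M) = -€129 million.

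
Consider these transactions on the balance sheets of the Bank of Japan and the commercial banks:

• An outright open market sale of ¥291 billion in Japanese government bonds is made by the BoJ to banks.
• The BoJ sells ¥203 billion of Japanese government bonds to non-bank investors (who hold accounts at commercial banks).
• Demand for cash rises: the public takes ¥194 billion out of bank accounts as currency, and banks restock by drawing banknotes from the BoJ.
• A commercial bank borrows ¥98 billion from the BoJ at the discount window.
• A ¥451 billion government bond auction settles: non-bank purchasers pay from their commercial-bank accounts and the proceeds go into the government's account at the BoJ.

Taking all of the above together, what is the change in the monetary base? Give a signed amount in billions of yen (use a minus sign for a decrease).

-¥847 billion

OMO sale (to banks) ¥291 billion: BoJ balance sheet contracts → −¥291B.
Asset sale (to non-banks) ¥203 billion: BoJ balance sheet contracts → −¥203B.
Currency withdrawal ¥194 billion: just a shift between currency and reserves — both are base money → 0.
Discount-window loan ¥98 billion: BoJ balance sheet expands → +¥98B.
Government account inflow ¥451 billion: reserves shift to a non-base liability → −¥451B.
Net: −291 − 203 + 0 + 98 − 451 = -¥847 billion.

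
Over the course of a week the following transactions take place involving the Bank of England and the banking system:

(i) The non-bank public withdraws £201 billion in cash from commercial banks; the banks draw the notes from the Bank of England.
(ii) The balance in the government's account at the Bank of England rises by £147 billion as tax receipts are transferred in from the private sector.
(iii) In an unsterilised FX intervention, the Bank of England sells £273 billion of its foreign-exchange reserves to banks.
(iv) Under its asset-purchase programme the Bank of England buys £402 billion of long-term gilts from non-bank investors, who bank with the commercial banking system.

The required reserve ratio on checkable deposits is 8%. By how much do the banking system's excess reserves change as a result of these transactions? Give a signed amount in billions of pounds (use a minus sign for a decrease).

Currency withdrawal £201 billion: reserves −£201B, deposits −£201B.
Government account inflow £147 billion: reserves −£147B, deposits −£147B.
FX sale £273 billion: reserves −£273B, deposits 0.
Asset purchase (from non-banks) £402 billion: reserves +£402B, deposits +£402B.
Totals: Δreserves = −£219B, Δdeposits = +£54B.
Δrequired reserves = 8% × +£54B = +£4.32B.
Δexcess reserves = Δreserves − Δrequired = −£219B − (+£4.32B) = -£223.32 billion.

-£223.32 billion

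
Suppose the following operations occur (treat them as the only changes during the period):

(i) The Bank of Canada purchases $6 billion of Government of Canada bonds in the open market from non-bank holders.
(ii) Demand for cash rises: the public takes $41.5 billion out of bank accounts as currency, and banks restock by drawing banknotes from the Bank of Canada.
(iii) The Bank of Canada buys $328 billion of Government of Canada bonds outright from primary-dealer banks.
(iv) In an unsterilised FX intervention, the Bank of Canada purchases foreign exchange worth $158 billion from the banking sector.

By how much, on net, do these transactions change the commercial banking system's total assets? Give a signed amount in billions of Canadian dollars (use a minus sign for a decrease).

-$35.5 billion

Bank of Canada balance sheet:
  Assets:      Securities +$334B, Foreign assets +$158B
  Liabilities: Bank reserves +$450.5B, Currency in circulation +$41.5B
Commercial banking system:
  Assets:      Reserves at CB +$450.5B, Securities −$328B, Foreign assets −$158B
  Liabilities: Checkable deposits −$35.5B
Change in total bank assets = -$35.5 billion.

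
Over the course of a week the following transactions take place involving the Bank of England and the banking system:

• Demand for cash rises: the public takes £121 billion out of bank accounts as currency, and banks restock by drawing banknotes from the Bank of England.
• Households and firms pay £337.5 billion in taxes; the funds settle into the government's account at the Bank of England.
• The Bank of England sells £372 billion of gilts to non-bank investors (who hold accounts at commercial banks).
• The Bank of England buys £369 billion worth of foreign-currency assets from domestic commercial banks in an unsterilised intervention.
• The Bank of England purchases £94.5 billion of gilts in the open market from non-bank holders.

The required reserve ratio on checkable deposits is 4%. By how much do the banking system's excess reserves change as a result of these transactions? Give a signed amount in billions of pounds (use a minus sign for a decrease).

Currency withdrawal £121 billion: reserves −£121B, deposits −£121B.
Government account inflow £337.5 billion: reserves −£337.5B, deposits −£337.5B.
Asset sale (to non-banks) £372 billion: reserves −£372B, deposits −£372B.
FX purchase £369 billion: reserves +£369B, deposits 0.
Asset purchase (from non-banks) £94.5 billion: reserves +£94.5B, deposits +£94.5B.
Totals: Δreserves = −£367B, Δdeposits = −£736B.
Δrequired reserves = 4% × −£736B = −£29.44B.
Δexcess reserves = Δreserves − Δrequired = −£367B − (−£29.44B) = -£337.56 billion.

-£337.56 billion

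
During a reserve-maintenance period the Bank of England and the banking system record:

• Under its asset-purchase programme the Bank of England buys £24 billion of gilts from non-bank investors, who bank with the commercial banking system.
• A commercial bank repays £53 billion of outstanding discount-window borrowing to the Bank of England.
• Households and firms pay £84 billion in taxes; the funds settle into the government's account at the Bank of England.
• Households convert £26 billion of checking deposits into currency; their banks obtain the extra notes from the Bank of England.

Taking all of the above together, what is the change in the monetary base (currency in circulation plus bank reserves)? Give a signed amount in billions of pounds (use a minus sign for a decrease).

Asset purchase (from non-banks) £24 billion: Bank of England balance sheet expands → +£24B.
Discount-window repayment £53 billion: Bank of England balance sheet contracts → −£53B.
Government account inflow £84 billion: reserves shift to a non-base liability → −£84B.
Currency withdrawal £26 billion: just a shift between currency and reserves — both are base money → 0.
Net: 24 − 53 − 84 + 0 = -£113 billion.

-£113 billion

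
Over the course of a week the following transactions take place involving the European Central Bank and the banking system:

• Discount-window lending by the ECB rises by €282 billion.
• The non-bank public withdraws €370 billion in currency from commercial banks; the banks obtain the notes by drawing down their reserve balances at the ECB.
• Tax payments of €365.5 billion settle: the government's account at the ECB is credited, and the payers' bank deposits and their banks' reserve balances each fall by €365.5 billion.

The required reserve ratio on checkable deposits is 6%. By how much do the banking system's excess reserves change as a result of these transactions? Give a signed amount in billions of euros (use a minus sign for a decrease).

-€409.37 billion

Discount-window loan €282 billion: reserves +€282B, deposits 0.
Currency withdrawal €370 billion: reserves −€370B, deposits −€370B.
Government account inflow €365.5 billion: reserves −€365.5B, deposits −€365.5B.
Totals: Δreserves = −€453.5B, Δdeposits = −€735.5B.
Δrequired reserves = 6% × −€735.5B = −€44.13B.
Δexcess reserves = Δreserves − Δrequired = −€453.5B − (−€44.13B) = -€409.37 billion.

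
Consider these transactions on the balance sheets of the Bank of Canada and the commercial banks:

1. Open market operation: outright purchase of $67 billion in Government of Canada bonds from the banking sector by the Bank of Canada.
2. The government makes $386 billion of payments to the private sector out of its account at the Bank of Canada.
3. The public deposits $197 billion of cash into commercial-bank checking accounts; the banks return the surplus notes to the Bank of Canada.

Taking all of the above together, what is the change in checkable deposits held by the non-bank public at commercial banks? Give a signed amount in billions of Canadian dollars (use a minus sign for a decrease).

Bank of Canada balance sheet:
  Assets:      Securities +$67B
  Liabilities: Bank reserves +$650B, Currency in circulation −$197B, Government deposits −$386B
Commercial banking system:
  Assets:      Reserves at CB +$650B, Securities −$67B
  Liabilities: Checkable deposits +$583B
So the change in checkable deposits held by the non-bank public at commercial banks is +$583 billion.

+$583 billion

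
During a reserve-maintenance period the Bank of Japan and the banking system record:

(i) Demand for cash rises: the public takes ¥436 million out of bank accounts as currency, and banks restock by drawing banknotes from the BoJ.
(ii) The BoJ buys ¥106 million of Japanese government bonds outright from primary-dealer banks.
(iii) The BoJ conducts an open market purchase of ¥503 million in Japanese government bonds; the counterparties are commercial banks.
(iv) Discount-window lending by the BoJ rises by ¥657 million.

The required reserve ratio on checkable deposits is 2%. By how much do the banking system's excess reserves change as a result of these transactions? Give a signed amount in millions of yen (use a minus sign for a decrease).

+¥838.72 million

Currency withdrawal ¥436 million: reserves −¥436M, deposits −¥436M.
OMO purchase (from banks) ¥106 million: reserves +¥106M, deposits 0.
OMO purchase (from banks) ¥503 million: reserves +¥503M, deposits 0.
Discount-window loan ¥657 million: reserves +¥657M, deposits 0.
Totals: Δreserves = +¥830M, Δdeposits = −¥436M.
Δrequired reserves = 2% × −¥436M = −¥8.72M.
Δexcess reserves = Δreserves − Δrequired = +¥830M − (−¥8.72M) = +¥838.72 million.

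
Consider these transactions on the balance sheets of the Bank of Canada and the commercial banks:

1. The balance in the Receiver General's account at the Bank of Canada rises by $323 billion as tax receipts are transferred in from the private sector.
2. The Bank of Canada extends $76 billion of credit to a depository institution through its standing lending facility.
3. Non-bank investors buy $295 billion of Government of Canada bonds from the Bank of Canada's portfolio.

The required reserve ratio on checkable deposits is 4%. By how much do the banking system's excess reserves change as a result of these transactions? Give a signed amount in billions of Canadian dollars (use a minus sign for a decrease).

-$517.28 billion

Government account inflow $323 billion: reserves −$323B, deposits −$323B.
Discount-window loan $76 billion: reserves +$76B, deposits 0.
Asset sale (to non-banks) $295 billion: reserves −$295B, deposits −$295B.
Totals: Δreserves = −$542B, Δdeposits = −$618B.
Δrequired reserves = 4% × −$618B = −$24.72B.
Δexcess reserves = Δreserves − Δrequired = −$542B − (−$24.72B) = -$517.28 billion.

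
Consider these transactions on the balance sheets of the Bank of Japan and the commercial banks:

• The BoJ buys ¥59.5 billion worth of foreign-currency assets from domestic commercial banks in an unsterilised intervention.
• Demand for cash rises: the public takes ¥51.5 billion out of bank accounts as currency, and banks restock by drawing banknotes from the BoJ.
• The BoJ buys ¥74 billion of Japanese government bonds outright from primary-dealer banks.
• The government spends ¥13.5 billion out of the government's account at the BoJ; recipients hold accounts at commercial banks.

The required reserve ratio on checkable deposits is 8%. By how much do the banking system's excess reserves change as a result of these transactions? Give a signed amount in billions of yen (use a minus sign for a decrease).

+¥98.54 billion

FX purchase ¥59.5 billion: reserves +¥59.5B, deposits 0.
Currency withdrawal ¥51.5 billion: reserves −¥51.5B, deposits −¥51.5B.
OMO purchase (from banks) ¥74 billion: reserves +¥74B, deposits 0.
Government spending ¥13.5 billion: reserves +¥13.5B, deposits +¥13.5B.
Totals: Δreserves = +¥95.5B, Δdeposits = −¥38B.
Δrequired reserves = 8% × −¥38B = −¥3.04B.
Δexcess reserves = Δreserves − Δrequired = +¥95.5B − (−¥3.04B) = +¥98.54 billion.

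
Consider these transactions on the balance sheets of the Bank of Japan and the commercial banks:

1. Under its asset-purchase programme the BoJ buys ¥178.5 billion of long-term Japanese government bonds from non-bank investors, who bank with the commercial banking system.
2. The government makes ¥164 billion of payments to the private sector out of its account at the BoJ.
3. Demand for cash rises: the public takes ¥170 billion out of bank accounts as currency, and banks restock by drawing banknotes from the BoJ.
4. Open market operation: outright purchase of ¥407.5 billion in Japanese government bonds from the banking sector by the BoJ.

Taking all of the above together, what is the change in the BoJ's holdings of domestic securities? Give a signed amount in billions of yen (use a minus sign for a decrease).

+¥586 billion

BoJ balance sheet:
  Assets:      Securities +¥586B
  Liabilities: Bank reserves +¥580B, Currency in circulation +¥170B, Government deposits −¥164B
So the change in the BoJ's holdings of domestic securities is +¥586 billion.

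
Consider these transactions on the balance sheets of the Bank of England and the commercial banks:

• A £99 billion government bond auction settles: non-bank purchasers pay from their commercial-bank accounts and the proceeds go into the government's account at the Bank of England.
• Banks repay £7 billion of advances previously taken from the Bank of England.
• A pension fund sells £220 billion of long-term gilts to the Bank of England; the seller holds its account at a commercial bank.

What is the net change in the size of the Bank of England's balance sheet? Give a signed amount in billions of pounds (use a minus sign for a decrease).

Government account inflow £99 billion: only the composition of liabilities changes → 0.
Discount-window repayment £7 billion: a Bank of England asset is shed → −£7B.
Asset purchase (from non-banks) £220 billion: a Bank of England asset is acquired → +£220B.
Net: 0 − 7 + 220 = +£213 billion.

+£213 billion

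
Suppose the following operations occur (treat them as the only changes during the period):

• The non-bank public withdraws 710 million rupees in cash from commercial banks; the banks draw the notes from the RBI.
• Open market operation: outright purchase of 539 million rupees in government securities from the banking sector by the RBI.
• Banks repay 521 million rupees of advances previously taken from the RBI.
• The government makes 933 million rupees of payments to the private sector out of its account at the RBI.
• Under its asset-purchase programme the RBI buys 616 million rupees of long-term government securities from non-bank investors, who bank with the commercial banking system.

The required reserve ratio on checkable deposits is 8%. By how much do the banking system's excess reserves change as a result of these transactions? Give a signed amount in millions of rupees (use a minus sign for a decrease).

Currency withdrawal 710 million rupees: reserves −710M, deposits −710M.
OMO purchase (from banks) 539 million rupees: reserves +539M, deposits 0.
Discount-window repayment 521 million rupees: reserves −521M, deposits 0.
Government spending 933 million rupees: reserves +933M, deposits +933M.
Asset purchase (from non-banks) 616 million rupees: reserves +616M, deposits +616M.
Totals: Δreserves = +857M, Δdeposits = +839M.
Δrequired reserves = 8% × +839M = +67.12M.
Δexcess reserves = Δreserves − Δrequired = +857M − (+67.12M) = +789.88 million.

+789.88 million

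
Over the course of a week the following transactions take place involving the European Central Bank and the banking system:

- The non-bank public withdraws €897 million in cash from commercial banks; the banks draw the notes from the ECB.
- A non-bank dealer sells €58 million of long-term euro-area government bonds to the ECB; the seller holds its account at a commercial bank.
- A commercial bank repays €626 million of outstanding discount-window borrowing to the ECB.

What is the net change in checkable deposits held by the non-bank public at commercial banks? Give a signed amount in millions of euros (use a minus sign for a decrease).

ECB balance sheet:
  Assets:      Securities +€58M, Loans to banks −€626M
  Liabilities: Bank reserves −€1465M, Currency in circulation +€897M
Commercial banking system:
  Assets:      Reserves at CB −€1465M
  Liabilities: Checkable deposits −€839M, Borrowings from CB −€626M
So the change in checkable deposits held by the non-bank public at commercial banks is -€839 million.

-€839 million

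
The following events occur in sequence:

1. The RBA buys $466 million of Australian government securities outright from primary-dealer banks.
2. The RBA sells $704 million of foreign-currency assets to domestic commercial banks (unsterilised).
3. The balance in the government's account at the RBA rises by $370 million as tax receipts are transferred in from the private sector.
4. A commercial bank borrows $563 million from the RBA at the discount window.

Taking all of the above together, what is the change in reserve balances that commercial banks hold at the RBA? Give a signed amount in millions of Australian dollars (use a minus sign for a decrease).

-$45 million

RBA balance sheet:
  Assets:      Securities +$466M, Loans to banks +$563M, Foreign assets −$704M
  Liabilities: Bank reserves −$45M, Government deposits +$370M
So the change in reserve balances that commercial banks hold at the RBA is -$45 million.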